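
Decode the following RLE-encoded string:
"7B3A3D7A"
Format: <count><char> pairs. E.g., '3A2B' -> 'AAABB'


Expanding each <count><char> pair:
  7B -> 'BBBBBBB'
  3A -> 'AAA'
  3D -> 'DDD'
  7A -> 'AAAAAAA'

Decoded = BBBBBBBAAADDDAAAAAAA


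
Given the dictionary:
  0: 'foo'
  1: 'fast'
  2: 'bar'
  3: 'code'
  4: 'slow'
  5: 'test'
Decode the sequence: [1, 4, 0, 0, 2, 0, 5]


Look up each index in the dictionary:
  1 -> 'fast'
  4 -> 'slow'
  0 -> 'foo'
  0 -> 'foo'
  2 -> 'bar'
  0 -> 'foo'
  5 -> 'test'

Decoded: "fast slow foo foo bar foo test"


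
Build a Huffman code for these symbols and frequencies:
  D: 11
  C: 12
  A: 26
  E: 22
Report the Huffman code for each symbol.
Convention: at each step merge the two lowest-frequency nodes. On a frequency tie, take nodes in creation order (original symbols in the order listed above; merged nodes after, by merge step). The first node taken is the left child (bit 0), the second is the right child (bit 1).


Huffman tree construction:
Step 1: Merge D(11) + C(12) = 23
Step 2: Merge E(22) + (D+C)(23) = 45
Step 3: Merge A(26) + (E+(D+C))(45) = 71
Read each symbol's code off the tree from the root (left child = 0, right child = 1).

Codes:
  D: 110 (length 3)
  C: 111 (length 3)
  A: 0 (length 1)
  E: 10 (length 2)
Average code length: 139/71 = 1.9577 bits/symbol


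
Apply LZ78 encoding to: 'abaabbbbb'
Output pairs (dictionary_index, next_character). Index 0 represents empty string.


LZ78 encoding steps:
Dictionary: {0: ''}
Step 1: w='' (idx 0), next='a' -> output (0, 'a'), add 'a' as idx 1
Step 2: w='' (idx 0), next='b' -> output (0, 'b'), add 'b' as idx 2
Step 3: w='a' (idx 1), next='a' -> output (1, 'a'), add 'aa' as idx 3
Step 4: w='b' (idx 2), next='b' -> output (2, 'b'), add 'bb' as idx 4
Step 5: w='bb' (idx 4), next='b' -> output (4, 'b'), add 'bbb' as idx 5


Encoded: [(0, 'a'), (0, 'b'), (1, 'a'), (2, 'b'), (4, 'b')]


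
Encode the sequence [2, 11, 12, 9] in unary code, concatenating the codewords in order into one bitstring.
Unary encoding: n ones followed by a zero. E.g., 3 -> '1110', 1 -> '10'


Encode each number as n ones followed by a terminating 0:
  2 -> 110 (3 bits)
  11 -> 111111111110 (12 bits)
  12 -> 1111111111110 (13 bits)
  9 -> 1111111110 (10 bits)
Total length = 3 + 12 + 13 + 10 = 38 bits.

Unary([2, 11, 12, 9]) = 11011111111111011111111111101111111110 (38 bits)


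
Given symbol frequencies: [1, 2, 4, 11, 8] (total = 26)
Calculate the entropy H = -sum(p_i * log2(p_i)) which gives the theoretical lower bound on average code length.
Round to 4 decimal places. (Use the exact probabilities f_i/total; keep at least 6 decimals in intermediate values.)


Per-symbol terms -p_i * log2(p_i) with p_i = f_i/26:
  p = 1/26 = 0.038462: log2(p) = -4.700440, -p*log2(p) = 0.180786
  p = 2/26 = 0.076923: log2(p) = -3.700440, -p*log2(p) = 0.284649
  p = 4/26 = 0.153846: log2(p) = -2.700440, -p*log2(p) = 0.415452
  p = 11/26 = 0.423077: log2(p) = -1.241008, -p*log2(p) = 0.525042
  p = 8/26 = 0.307692: log2(p) = -1.700440, -p*log2(p) = 0.523212
H = 0.180786 + 0.284649 + 0.415452 + 0.525042 + 0.523212 = 1.929141

H = 1.9291 bits/symbol


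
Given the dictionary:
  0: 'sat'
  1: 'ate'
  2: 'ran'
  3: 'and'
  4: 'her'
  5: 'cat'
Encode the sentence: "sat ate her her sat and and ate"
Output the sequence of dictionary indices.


Look up each word in the dictionary:
  'sat' -> 0
  'ate' -> 1
  'her' -> 4
  'her' -> 4
  'sat' -> 0
  'and' -> 3
  'and' -> 3
  'ate' -> 1

Encoded: [0, 1, 4, 4, 0, 3, 3, 1]


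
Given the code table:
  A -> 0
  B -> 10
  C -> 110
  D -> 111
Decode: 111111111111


Decoding:
111 -> D
111 -> D
111 -> D
111 -> D


Result: DDDD


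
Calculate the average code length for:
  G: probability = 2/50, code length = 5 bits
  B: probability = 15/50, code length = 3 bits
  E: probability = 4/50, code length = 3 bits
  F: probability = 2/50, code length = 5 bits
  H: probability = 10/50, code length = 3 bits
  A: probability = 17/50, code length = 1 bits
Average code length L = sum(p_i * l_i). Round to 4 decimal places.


Weighted contributions p_i * l_i:
  G: (2/50) * 5 = 10/50
  B: (15/50) * 3 = 45/50
  E: (4/50) * 3 = 12/50
  F: (2/50) * 5 = 10/50
  H: (10/50) * 3 = 30/50
  A: (17/50) * 1 = 17/50
Sum = (10 + 45 + 12 + 10 + 30 + 17)/50 = 124/50

L = 124/50 = 2.4800 bits/symbol


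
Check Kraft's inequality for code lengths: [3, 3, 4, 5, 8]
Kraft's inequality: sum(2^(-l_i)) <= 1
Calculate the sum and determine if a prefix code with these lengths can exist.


Sum = 2^(-3) + 2^(-3) + 2^(-4) + 2^(-5) + 2^(-8)
    = 0.125 + 0.125 + 0.0625 + 0.03125 + 0.00390625
    = 89/256 = 0.34765625
Since 0.34765625 <= 1, Kraft's inequality IS satisfied.
A prefix code with these lengths CAN exist.

Kraft sum = 0.34765625. Satisfied.


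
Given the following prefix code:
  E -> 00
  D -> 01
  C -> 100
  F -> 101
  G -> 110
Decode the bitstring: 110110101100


Decoding step by step:
Bits 110 -> G
Bits 110 -> G
Bits 101 -> F
Bits 100 -> C


Decoded message: GGFC


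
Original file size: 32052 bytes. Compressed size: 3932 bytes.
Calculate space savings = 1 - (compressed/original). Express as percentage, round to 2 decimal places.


ratio = compressed/original = 3932/32052 = 0.122676
savings = 1 - ratio = 1 - 0.122676 = 0.877324
as a percentage: 0.877324 * 100 = 87.73%

Space savings = 1 - 3932/32052 = 87.73%


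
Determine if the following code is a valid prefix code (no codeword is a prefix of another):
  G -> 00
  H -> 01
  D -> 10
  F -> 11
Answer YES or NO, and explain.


Checking each pair (does one codeword prefix another?):
  G='00' vs H='01': no prefix
  G='00' vs D='10': no prefix
  G='00' vs F='11': no prefix
  H='01' vs G='00': no prefix
  H='01' vs D='10': no prefix
  H='01' vs F='11': no prefix
  D='10' vs G='00': no prefix
  D='10' vs H='01': no prefix
  D='10' vs F='11': no prefix
  F='11' vs G='00': no prefix
  F='11' vs H='01': no prefix
  F='11' vs D='10': no prefix
No violation found over all pairs.

YES -- this is a valid prefix code. No codeword is a prefix of any other codeword.


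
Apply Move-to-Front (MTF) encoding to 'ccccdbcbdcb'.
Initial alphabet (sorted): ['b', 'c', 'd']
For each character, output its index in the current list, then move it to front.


MTF encoding:
'c': index 1 in ['b', 'c', 'd'] -> ['c', 'b', 'd']
'c': index 0 in ['c', 'b', 'd'] -> ['c', 'b', 'd']
'c': index 0 in ['c', 'b', 'd'] -> ['c', 'b', 'd']
'c': index 0 in ['c', 'b', 'd'] -> ['c', 'b', 'd']
'd': index 2 in ['c', 'b', 'd'] -> ['d', 'c', 'b']
'b': index 2 in ['d', 'c', 'b'] -> ['b', 'd', 'c']
'c': index 2 in ['b', 'd', 'c'] -> ['c', 'b', 'd']
'b': index 1 in ['c', 'b', 'd'] -> ['b', 'c', 'd']
'd': index 2 in ['b', 'c', 'd'] -> ['d', 'b', 'c']
'c': index 2 in ['d', 'b', 'c'] -> ['c', 'd', 'b']
'b': index 2 in ['c', 'd', 'b'] -> ['b', 'c', 'd']


Output: [1, 0, 0, 0, 2, 2, 2, 1, 2, 2, 2]


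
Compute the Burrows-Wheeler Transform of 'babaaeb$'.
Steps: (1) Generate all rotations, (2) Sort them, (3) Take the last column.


Rotations (sorted):
  0: $babaaeb -> last char: b
  1: aaeb$bab -> last char: b
  2: abaaeb$b -> last char: b
  3: aeb$baba -> last char: a
  4: b$babaae -> last char: e
  5: baaeb$ba -> last char: a
  6: babaaeb$ -> last char: $
  7: eb$babaa -> last char: a


BWT = bbbaea$a


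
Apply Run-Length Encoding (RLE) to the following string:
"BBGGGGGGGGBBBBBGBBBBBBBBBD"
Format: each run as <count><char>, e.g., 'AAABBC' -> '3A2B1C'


Scanning runs left to right:
  i=0: run of 'B' x 2 -> '2B'
  i=2: run of 'G' x 8 -> '8G'
  i=10: run of 'B' x 5 -> '5B'
  i=15: run of 'G' x 1 -> '1G'
  i=16: run of 'B' x 9 -> '9B'
  i=25: run of 'D' x 1 -> '1D'

RLE = 2B8G5B1G9B1D


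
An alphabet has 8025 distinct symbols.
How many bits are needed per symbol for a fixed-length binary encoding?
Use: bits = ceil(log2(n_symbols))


log2(8025) = 12.9703
Bracket: 2^12 = 4096 < 8025 <= 2^13 = 8192
So ceil(log2(8025)) = 13

bits = ceil(log2(8025)) = ceil(12.9703) = 13 bits


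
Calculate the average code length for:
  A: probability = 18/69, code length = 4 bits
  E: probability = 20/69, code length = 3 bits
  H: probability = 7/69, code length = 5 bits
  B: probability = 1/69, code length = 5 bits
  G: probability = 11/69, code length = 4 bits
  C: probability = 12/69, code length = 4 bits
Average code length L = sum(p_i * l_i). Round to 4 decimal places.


Weighted contributions p_i * l_i:
  A: (18/69) * 4 = 72/69
  E: (20/69) * 3 = 60/69
  H: (7/69) * 5 = 35/69
  B: (1/69) * 5 = 5/69
  G: (11/69) * 4 = 44/69
  C: (12/69) * 4 = 48/69
Sum = (72 + 60 + 35 + 5 + 44 + 48)/69 = 264/69

L = 264/69 = 3.8261 bits/symbol


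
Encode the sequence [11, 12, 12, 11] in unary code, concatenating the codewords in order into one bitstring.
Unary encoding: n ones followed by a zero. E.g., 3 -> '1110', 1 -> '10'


Encode each number as n ones followed by a terminating 0:
  11 -> 111111111110 (12 bits)
  12 -> 1111111111110 (13 bits)
  12 -> 1111111111110 (13 bits)
  11 -> 111111111110 (12 bits)
Total length = 12 + 13 + 13 + 12 = 50 bits.

Unary([11, 12, 12, 11]) = 11111111111011111111111101111111111110111111111110 (50 bits)


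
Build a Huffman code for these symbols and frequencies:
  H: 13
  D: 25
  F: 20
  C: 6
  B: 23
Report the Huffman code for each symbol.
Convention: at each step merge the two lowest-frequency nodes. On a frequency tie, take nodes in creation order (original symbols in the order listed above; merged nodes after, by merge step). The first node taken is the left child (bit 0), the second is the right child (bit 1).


Huffman tree construction:
Step 1: Merge C(6) + H(13) = 19
Step 2: Merge (C+H)(19) + F(20) = 39
Step 3: Merge B(23) + D(25) = 48
Step 4: Merge ((C+H)+F)(39) + (B+D)(48) = 87
Read each symbol's code off the tree from the root (left child = 0, right child = 1).

Codes:
  H: 001 (length 3)
  D: 11 (length 2)
  F: 01 (length 2)
  C: 000 (length 3)
  B: 10 (length 2)
Average code length: 193/87 = 2.2184 bits/symbol


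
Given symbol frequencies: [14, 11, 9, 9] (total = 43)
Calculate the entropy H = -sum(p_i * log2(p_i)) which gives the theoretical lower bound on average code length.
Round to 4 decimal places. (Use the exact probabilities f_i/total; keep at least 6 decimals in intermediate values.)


Per-symbol terms -p_i * log2(p_i) with p_i = f_i/43:
  p = 14/43 = 0.325581: log2(p) = -1.618910, -p*log2(p) = 0.527087
  p = 11/43 = 0.255814: log2(p) = -1.966833, -p*log2(p) = 0.503143
  p = 9/43 = 0.209302: log2(p) = -2.256340, -p*log2(p) = 0.472257
  p = 9/43 = 0.209302: log2(p) = -2.256340, -p*log2(p) = 0.472257
H = 0.527087 + 0.503143 + 0.472257 + 0.472257 = 1.974744

H = 1.9747 bits/symbol


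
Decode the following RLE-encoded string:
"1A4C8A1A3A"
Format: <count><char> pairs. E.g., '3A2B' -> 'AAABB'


Expanding each <count><char> pair:
  1A -> 'A'
  4C -> 'CCCC'
  8A -> 'AAAAAAAA'
  1A -> 'A'
  3A -> 'AAA'

Decoded = ACCCCAAAAAAAAAAAA


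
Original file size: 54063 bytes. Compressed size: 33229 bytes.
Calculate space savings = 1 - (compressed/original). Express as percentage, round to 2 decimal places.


ratio = compressed/original = 33229/54063 = 0.614635
savings = 1 - ratio = 1 - 0.614635 = 0.385365
as a percentage: 0.385365 * 100 = 38.54%

Space savings = 1 - 33229/54063 = 38.54%


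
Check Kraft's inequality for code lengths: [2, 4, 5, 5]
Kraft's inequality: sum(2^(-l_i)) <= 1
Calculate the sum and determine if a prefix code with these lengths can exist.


Sum = 2^(-2) + 2^(-4) + 2^(-5) + 2^(-5)
    = 0.25 + 0.0625 + 0.03125 + 0.03125
    = 12/32 = 0.375
Since 0.375 <= 1, Kraft's inequality IS satisfied.
A prefix code with these lengths CAN exist.

Kraft sum = 0.375. Satisfied.


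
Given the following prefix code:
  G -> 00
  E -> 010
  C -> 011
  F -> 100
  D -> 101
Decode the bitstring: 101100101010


Decoding step by step:
Bits 101 -> D
Bits 100 -> F
Bits 101 -> D
Bits 010 -> E


Decoded message: DFDE


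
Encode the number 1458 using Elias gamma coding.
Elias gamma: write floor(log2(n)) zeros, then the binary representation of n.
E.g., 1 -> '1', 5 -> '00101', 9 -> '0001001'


num_bits = floor(log2(1458)) + 1 = 11
leading_zeros = num_bits - 1 = 10
binary(1458) = 10110110010

Elias gamma(1458) = '0000000000' + '10110110010' = 000000000010110110010 (21 bits)


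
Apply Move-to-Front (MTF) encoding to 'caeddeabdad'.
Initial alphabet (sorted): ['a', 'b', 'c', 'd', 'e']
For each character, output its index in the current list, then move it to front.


MTF encoding:
'c': index 2 in ['a', 'b', 'c', 'd', 'e'] -> ['c', 'a', 'b', 'd', 'e']
'a': index 1 in ['c', 'a', 'b', 'd', 'e'] -> ['a', 'c', 'b', 'd', 'e']
'e': index 4 in ['a', 'c', 'b', 'd', 'e'] -> ['e', 'a', 'c', 'b', 'd']
'd': index 4 in ['e', 'a', 'c', 'b', 'd'] -> ['d', 'e', 'a', 'c', 'b']
'd': index 0 in ['d', 'e', 'a', 'c', 'b'] -> ['d', 'e', 'a', 'c', 'b']
'e': index 1 in ['d', 'e', 'a', 'c', 'b'] -> ['e', 'd', 'a', 'c', 'b']
'a': index 2 in ['e', 'd', 'a', 'c', 'b'] -> ['a', 'e', 'd', 'c', 'b']
'b': index 4 in ['a', 'e', 'd', 'c', 'b'] -> ['b', 'a', 'e', 'd', 'c']
'd': index 3 in ['b', 'a', 'e', 'd', 'c'] -> ['d', 'b', 'a', 'e', 'c']
'a': index 2 in ['d', 'b', 'a', 'e', 'c'] -> ['a', 'd', 'b', 'e', 'c']
'd': index 1 in ['a', 'd', 'b', 'e', 'c'] -> ['d', 'a', 'b', 'e', 'c']


Output: [2, 1, 4, 4, 0, 1, 2, 4, 3, 2, 1]


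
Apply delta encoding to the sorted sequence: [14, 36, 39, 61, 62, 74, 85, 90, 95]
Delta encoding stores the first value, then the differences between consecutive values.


First value: 14
Deltas:
  36 - 14 = 22
  39 - 36 = 3
  61 - 39 = 22
  62 - 61 = 1
  74 - 62 = 12
  85 - 74 = 11
  90 - 85 = 5
  95 - 90 = 5


Delta encoded: [14, 22, 3, 22, 1, 12, 11, 5, 5]


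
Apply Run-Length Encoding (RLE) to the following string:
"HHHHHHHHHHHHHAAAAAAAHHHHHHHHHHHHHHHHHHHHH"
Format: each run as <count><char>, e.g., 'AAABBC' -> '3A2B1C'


Scanning runs left to right:
  i=0: run of 'H' x 13 -> '13H'
  i=13: run of 'A' x 7 -> '7A'
  i=20: run of 'H' x 21 -> '21H'

RLE = 13H7A21H


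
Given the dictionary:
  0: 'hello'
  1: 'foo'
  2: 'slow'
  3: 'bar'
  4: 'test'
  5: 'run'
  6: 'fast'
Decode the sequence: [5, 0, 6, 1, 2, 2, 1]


Look up each index in the dictionary:
  5 -> 'run'
  0 -> 'hello'
  6 -> 'fast'
  1 -> 'foo'
  2 -> 'slow'
  2 -> 'slow'
  1 -> 'foo'

Decoded: "run hello fast foo slow slow foo"


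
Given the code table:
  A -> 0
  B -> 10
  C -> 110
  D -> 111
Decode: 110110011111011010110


Decoding:
110 -> C
110 -> C
0 -> A
111 -> D
110 -> C
110 -> C
10 -> B
110 -> C


Result: CCADCCBC


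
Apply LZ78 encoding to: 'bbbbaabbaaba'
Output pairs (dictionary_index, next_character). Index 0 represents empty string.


LZ78 encoding steps:
Dictionary: {0: ''}
Step 1: w='' (idx 0), next='b' -> output (0, 'b'), add 'b' as idx 1
Step 2: w='b' (idx 1), next='b' -> output (1, 'b'), add 'bb' as idx 2
Step 3: w='b' (idx 1), next='a' -> output (1, 'a'), add 'ba' as idx 3
Step 4: w='' (idx 0), next='a' -> output (0, 'a'), add 'a' as idx 4
Step 5: w='bb' (idx 2), next='a' -> output (2, 'a'), add 'bba' as idx 5
Step 6: w='a' (idx 4), next='b' -> output (4, 'b'), add 'ab' as idx 6
Step 7: w='a' (idx 4), end of input -> output (4, '')


Encoded: [(0, 'b'), (1, 'b'), (1, 'a'), (0, 'a'), (2, 'a'), (4, 'b'), (4, '')]


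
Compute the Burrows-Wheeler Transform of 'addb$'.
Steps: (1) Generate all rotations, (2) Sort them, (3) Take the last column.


Rotations (sorted):
  0: $addb -> last char: b
  1: addb$ -> last char: $
  2: b$add -> last char: d
  3: db$ad -> last char: d
  4: ddb$a -> last char: a


BWT = b$dda


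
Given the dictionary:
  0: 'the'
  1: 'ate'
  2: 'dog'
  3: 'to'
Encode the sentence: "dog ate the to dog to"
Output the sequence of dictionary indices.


Look up each word in the dictionary:
  'dog' -> 2
  'ate' -> 1
  'the' -> 0
  'to' -> 3
  'dog' -> 2
  'to' -> 3

Encoded: [2, 1, 0, 3, 2, 3]


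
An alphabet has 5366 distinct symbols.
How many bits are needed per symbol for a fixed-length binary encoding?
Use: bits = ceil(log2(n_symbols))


log2(5366) = 12.3896
Bracket: 2^12 = 4096 < 5366 <= 2^13 = 8192
So ceil(log2(5366)) = 13

bits = ceil(log2(5366)) = ceil(12.3896) = 13 bits


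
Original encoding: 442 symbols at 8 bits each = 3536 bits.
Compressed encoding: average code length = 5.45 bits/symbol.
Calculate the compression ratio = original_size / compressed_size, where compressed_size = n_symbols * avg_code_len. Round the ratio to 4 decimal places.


original_size = n_symbols * orig_bits = 442 * 8 = 3536 bits
compressed_size = n_symbols * avg_code_len = 442 * 5.45 = 2408.9 bits
ratio = original_size / compressed_size = 3536 / 2408.9 = 1.4679

Compression ratio = 1.4679


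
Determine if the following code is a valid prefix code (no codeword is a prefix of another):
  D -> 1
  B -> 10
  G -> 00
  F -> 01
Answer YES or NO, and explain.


Checking each pair (does one codeword prefix another?):
  D='1' vs B='10': prefix -- VIOLATION

NO -- this is NOT a valid prefix code. D (1) is a prefix of B (10).


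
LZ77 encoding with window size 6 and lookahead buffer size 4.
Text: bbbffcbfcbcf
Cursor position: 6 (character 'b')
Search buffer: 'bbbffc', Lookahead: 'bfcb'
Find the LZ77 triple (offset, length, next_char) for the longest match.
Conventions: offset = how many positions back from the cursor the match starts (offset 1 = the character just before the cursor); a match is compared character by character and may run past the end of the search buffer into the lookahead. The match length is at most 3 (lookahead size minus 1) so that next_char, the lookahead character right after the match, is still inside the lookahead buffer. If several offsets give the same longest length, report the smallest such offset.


Try each offset into the search buffer:
  offset=1 (pos 5, char 'c'): match length 0
  offset=2 (pos 4, char 'f'): match length 0
  offset=3 (pos 3, char 'f'): match length 0
  offset=4 (pos 2, char 'b'): match length 2
  offset=5 (pos 1, char 'b'): match length 1
  offset=6 (pos 0, char 'b'): match length 1
Longest match has length 2 at offset 4.
next_char = character at position 6 + 2 = 8 -> 'c'

Best match: offset=4, length=2 (matching 'bf' starting at position 2)
LZ77 triple: (4, 2, 'c')


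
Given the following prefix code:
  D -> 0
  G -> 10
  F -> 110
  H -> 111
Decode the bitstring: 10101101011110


Decoding step by step:
Bits 10 -> G
Bits 10 -> G
Bits 110 -> F
Bits 10 -> G
Bits 111 -> H
Bits 10 -> G


Decoded message: GGFGHG


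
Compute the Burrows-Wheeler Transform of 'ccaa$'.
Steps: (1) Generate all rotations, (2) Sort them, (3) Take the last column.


Rotations (sorted):
  0: $ccaa -> last char: a
  1: a$cca -> last char: a
  2: aa$cc -> last char: c
  3: caa$c -> last char: c
  4: ccaa$ -> last char: $


BWT = aacc$


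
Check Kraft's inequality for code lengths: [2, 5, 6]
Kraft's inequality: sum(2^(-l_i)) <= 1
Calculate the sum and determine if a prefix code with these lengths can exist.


Sum = 2^(-2) + 2^(-5) + 2^(-6)
    = 0.25 + 0.03125 + 0.015625
    = 19/64 = 0.296875
Since 0.296875 <= 1, Kraft's inequality IS satisfied.
A prefix code with these lengths CAN exist.

Kraft sum = 0.296875. Satisfied.


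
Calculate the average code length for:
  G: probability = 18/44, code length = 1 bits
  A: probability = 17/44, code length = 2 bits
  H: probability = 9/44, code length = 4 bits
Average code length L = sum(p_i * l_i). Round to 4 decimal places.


Weighted contributions p_i * l_i:
  G: (18/44) * 1 = 18/44
  A: (17/44) * 2 = 34/44
  H: (9/44) * 4 = 36/44
Sum = (18 + 34 + 36)/44 = 88/44

L = 88/44 = 2.0000 bits/symbol


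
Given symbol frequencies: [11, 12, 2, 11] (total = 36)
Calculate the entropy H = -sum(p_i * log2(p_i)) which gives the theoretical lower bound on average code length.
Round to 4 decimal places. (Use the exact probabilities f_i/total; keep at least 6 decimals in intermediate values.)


Per-symbol terms -p_i * log2(p_i) with p_i = f_i/36:
  p = 11/36 = 0.305556: log2(p) = -1.710493, -p*log2(p) = 0.522651
  p = 12/36 = 0.333333: log2(p) = -1.584963, -p*log2(p) = 0.528321
  p = 2/36 = 0.055556: log2(p) = -4.169925, -p*log2(p) = 0.231663
  p = 11/36 = 0.305556: log2(p) = -1.710493, -p*log2(p) = 0.522651
H = 0.522651 + 0.528321 + 0.231663 + 0.522651 = 1.805286

H = 1.8053 bits/symbol


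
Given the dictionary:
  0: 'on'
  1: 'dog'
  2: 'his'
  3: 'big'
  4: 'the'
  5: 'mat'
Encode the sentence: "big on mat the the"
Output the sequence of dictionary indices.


Look up each word in the dictionary:
  'big' -> 3
  'on' -> 0
  'mat' -> 5
  'the' -> 4
  'the' -> 4

Encoded: [3, 0, 5, 4, 4]


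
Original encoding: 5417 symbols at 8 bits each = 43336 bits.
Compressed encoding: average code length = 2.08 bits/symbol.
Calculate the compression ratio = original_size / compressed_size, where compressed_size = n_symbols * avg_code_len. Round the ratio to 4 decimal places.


original_size = n_symbols * orig_bits = 5417 * 8 = 43336 bits
compressed_size = n_symbols * avg_code_len = 5417 * 2.08 = 11267.36 bits
ratio = original_size / compressed_size = 43336 / 11267.36 = 3.8462

Compression ratio = 3.8462


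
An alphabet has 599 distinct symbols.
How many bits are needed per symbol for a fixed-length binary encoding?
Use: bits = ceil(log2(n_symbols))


log2(599) = 9.2264
Bracket: 2^9 = 512 < 599 <= 2^10 = 1024
So ceil(log2(599)) = 10

bits = ceil(log2(599)) = ceil(9.2264) = 10 bits


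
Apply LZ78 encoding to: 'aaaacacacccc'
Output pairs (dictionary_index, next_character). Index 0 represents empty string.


LZ78 encoding steps:
Dictionary: {0: ''}
Step 1: w='' (idx 0), next='a' -> output (0, 'a'), add 'a' as idx 1
Step 2: w='a' (idx 1), next='a' -> output (1, 'a'), add 'aa' as idx 2
Step 3: w='a' (idx 1), next='c' -> output (1, 'c'), add 'ac' as idx 3
Step 4: w='ac' (idx 3), next='a' -> output (3, 'a'), add 'aca' as idx 4
Step 5: w='' (idx 0), next='c' -> output (0, 'c'), add 'c' as idx 5
Step 6: w='c' (idx 5), next='c' -> output (5, 'c'), add 'cc' as idx 6
Step 7: w='c' (idx 5), end of input -> output (5, '')


Encoded: [(0, 'a'), (1, 'a'), (1, 'c'), (3, 'a'), (0, 'c'), (5, 'c'), (5, '')]


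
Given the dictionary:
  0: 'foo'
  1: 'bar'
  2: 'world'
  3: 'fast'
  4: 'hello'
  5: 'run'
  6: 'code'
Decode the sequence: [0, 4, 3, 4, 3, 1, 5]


Look up each index in the dictionary:
  0 -> 'foo'
  4 -> 'hello'
  3 -> 'fast'
  4 -> 'hello'
  3 -> 'fast'
  1 -> 'bar'
  5 -> 'run'

Decoded: "foo hello fast hello fast bar run"


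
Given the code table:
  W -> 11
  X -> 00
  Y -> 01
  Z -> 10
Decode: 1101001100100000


Decoding:
11 -> W
01 -> Y
00 -> X
11 -> W
00 -> X
10 -> Z
00 -> X
00 -> X


Result: WYXWXZXX


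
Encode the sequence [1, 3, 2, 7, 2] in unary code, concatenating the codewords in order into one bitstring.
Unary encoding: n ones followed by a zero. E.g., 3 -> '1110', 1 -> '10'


Encode each number as n ones followed by a terminating 0:
  1 -> 10 (2 bits)
  3 -> 1110 (4 bits)
  2 -> 110 (3 bits)
  7 -> 11111110 (8 bits)
  2 -> 110 (3 bits)
Total length = 2 + 4 + 3 + 8 + 3 = 20 bits.

Unary([1, 3, 2, 7, 2]) = 10111011011111110110 (20 bits)


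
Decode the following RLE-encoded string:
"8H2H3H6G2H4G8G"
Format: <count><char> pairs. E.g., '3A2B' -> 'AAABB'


Expanding each <count><char> pair:
  8H -> 'HHHHHHHH'
  2H -> 'HH'
  3H -> 'HHH'
  6G -> 'GGGGGG'
  2H -> 'HH'
  4G -> 'GGGG'
  8G -> 'GGGGGGGG'

Decoded = HHHHHHHHHHHHHGGGGGGHHGGGGGGGGGGGG


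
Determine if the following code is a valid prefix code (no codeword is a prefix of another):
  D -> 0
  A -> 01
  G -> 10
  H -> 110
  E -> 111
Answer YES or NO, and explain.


Checking each pair (does one codeword prefix another?):
  D='0' vs A='01': prefix -- VIOLATION

NO -- this is NOT a valid prefix code. D (0) is a prefix of A (01).


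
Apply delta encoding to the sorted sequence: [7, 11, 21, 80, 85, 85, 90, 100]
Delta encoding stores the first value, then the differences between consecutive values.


First value: 7
Deltas:
  11 - 7 = 4
  21 - 11 = 10
  80 - 21 = 59
  85 - 80 = 5
  85 - 85 = 0
  90 - 85 = 5
  100 - 90 = 10


Delta encoded: [7, 4, 10, 59, 5, 0, 5, 10]


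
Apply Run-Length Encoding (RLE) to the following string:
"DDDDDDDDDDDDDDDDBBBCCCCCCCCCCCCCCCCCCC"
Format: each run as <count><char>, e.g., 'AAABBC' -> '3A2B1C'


Scanning runs left to right:
  i=0: run of 'D' x 16 -> '16D'
  i=16: run of 'B' x 3 -> '3B'
  i=19: run of 'C' x 19 -> '19C'

RLE = 16D3B19C


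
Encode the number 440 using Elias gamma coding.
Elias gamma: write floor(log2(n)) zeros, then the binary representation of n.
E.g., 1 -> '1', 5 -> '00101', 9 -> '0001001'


num_bits = floor(log2(440)) + 1 = 9
leading_zeros = num_bits - 1 = 8
binary(440) = 110111000

Elias gamma(440) = '00000000' + '110111000' = 00000000110111000 (17 bits)


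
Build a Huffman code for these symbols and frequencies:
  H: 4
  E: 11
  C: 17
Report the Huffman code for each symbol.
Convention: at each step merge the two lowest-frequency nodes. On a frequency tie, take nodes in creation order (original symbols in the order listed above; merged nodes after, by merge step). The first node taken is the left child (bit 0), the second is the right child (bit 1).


Huffman tree construction:
Step 1: Merge H(4) + E(11) = 15
Step 2: Merge (H+E)(15) + C(17) = 32
Read each symbol's code off the tree from the root (left child = 0, right child = 1).

Codes:
  H: 00 (length 2)
  E: 01 (length 2)
  C: 1 (length 1)
Average code length: 47/32 = 1.4688 bits/symbol


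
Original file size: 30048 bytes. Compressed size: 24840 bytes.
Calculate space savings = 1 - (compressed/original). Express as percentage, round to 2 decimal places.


ratio = compressed/original = 24840/30048 = 0.826677
savings = 1 - ratio = 1 - 0.826677 = 0.173323
as a percentage: 0.173323 * 100 = 17.33%

Space savings = 1 - 24840/30048 = 17.33%


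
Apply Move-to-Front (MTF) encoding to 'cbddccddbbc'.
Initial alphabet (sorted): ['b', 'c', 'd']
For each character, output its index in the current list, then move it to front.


MTF encoding:
'c': index 1 in ['b', 'c', 'd'] -> ['c', 'b', 'd']
'b': index 1 in ['c', 'b', 'd'] -> ['b', 'c', 'd']
'd': index 2 in ['b', 'c', 'd'] -> ['d', 'b', 'c']
'd': index 0 in ['d', 'b', 'c'] -> ['d', 'b', 'c']
'c': index 2 in ['d', 'b', 'c'] -> ['c', 'd', 'b']
'c': index 0 in ['c', 'd', 'b'] -> ['c', 'd', 'b']
'd': index 1 in ['c', 'd', 'b'] -> ['d', 'c', 'b']
'd': index 0 in ['d', 'c', 'b'] -> ['d', 'c', 'b']
'b': index 2 in ['d', 'c', 'b'] -> ['b', 'd', 'c']
'b': index 0 in ['b', 'd', 'c'] -> ['b', 'd', 'c']
'c': index 2 in ['b', 'd', 'c'] -> ['c', 'b', 'd']


Output: [1, 1, 2, 0, 2, 0, 1, 0, 2, 0, 2]


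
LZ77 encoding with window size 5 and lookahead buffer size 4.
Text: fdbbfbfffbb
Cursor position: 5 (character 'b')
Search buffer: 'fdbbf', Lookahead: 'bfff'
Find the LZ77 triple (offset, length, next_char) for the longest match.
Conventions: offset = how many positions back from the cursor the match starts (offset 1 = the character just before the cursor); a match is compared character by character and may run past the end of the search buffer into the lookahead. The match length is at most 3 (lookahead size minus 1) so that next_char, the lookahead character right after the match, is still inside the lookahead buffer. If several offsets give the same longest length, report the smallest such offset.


Try each offset into the search buffer:
  offset=1 (pos 4, char 'f'): match length 0
  offset=2 (pos 3, char 'b'): match length 2
  offset=3 (pos 2, char 'b'): match length 1
  offset=4 (pos 1, char 'd'): match length 0
  offset=5 (pos 0, char 'f'): match length 0
Longest match has length 2 at offset 2.
next_char = character at position 5 + 2 = 7 -> 'f'

Best match: offset=2, length=2 (matching 'bf' starting at position 3)
LZ77 triple: (2, 2, 'f')


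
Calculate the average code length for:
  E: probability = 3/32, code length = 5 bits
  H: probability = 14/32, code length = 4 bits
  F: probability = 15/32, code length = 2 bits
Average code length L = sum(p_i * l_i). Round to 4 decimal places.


Weighted contributions p_i * l_i:
  E: (3/32) * 5 = 15/32
  H: (14/32) * 4 = 56/32
  F: (15/32) * 2 = 30/32
Sum = (15 + 56 + 30)/32 = 101/32

L = 101/32 = 3.1563 bits/symbol


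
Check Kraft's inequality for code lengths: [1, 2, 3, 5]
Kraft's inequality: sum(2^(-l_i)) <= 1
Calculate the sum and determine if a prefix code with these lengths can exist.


Sum = 2^(-1) + 2^(-2) + 2^(-3) + 2^(-5)
    = 0.5 + 0.25 + 0.125 + 0.03125
    = 29/32 = 0.90625
Since 0.90625 <= 1, Kraft's inequality IS satisfied.
A prefix code with these lengths CAN exist.

Kraft sum = 0.90625. Satisfied.


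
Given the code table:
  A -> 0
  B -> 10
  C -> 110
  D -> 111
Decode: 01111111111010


Decoding:
0 -> A
111 -> D
111 -> D
111 -> D
10 -> B
10 -> B


Result: ADDDBB


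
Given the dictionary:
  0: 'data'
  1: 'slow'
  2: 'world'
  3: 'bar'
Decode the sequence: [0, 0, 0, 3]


Look up each index in the dictionary:
  0 -> 'data'
  0 -> 'data'
  0 -> 'data'
  3 -> 'bar'

Decoded: "data data data bar"


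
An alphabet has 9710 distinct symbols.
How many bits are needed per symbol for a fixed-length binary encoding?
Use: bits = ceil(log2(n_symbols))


log2(9710) = 13.2453
Bracket: 2^13 = 8192 < 9710 <= 2^14 = 16384
So ceil(log2(9710)) = 14

bits = ceil(log2(9710)) = ceil(13.2453) = 14 bits


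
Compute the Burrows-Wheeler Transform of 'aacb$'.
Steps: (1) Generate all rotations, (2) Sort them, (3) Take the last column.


Rotations (sorted):
  0: $aacb -> last char: b
  1: aacb$ -> last char: $
  2: acb$a -> last char: a
  3: b$aac -> last char: c
  4: cb$aa -> last char: a


BWT = b$aca


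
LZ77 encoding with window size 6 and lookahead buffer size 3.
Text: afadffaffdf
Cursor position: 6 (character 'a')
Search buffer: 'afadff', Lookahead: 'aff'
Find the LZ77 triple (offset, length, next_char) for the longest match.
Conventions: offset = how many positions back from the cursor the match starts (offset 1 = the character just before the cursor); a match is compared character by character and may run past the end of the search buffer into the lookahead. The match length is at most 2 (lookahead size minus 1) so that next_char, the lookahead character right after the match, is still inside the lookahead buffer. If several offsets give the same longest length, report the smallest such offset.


Try each offset into the search buffer:
  offset=1 (pos 5, char 'f'): match length 0
  offset=2 (pos 4, char 'f'): match length 0
  offset=3 (pos 3, char 'd'): match length 0
  offset=4 (pos 2, char 'a'): match length 1
  offset=5 (pos 1, char 'f'): match length 0
  offset=6 (pos 0, char 'a'): match length 2
Longest match has length 2 at offset 6.
next_char = character at position 6 + 2 = 8 -> 'f'

Best match: offset=6, length=2 (matching 'af' starting at position 0)
LZ77 triple: (6, 2, 'f')


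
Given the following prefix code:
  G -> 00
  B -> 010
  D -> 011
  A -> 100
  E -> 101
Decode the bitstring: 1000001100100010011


Decoding step by step:
Bits 100 -> A
Bits 00 -> G
Bits 011 -> D
Bits 00 -> G
Bits 100 -> A
Bits 010 -> B
Bits 011 -> D


Decoded message: AGDGABD


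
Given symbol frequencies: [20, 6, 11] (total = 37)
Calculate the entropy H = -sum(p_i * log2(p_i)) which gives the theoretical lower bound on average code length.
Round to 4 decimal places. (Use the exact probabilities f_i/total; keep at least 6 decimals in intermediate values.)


Per-symbol terms -p_i * log2(p_i) with p_i = f_i/37:
  p = 20/37 = 0.540541: log2(p) = -0.887525, -p*log2(p) = 0.479743
  p = 6/37 = 0.162162: log2(p) = -2.624491, -p*log2(p) = 0.425593
  p = 11/37 = 0.297297: log2(p) = -1.750022, -p*log2(p) = 0.520277
H = 0.479743 + 0.425593 + 0.520277 = 1.425613

H = 1.4256 bits/symbol


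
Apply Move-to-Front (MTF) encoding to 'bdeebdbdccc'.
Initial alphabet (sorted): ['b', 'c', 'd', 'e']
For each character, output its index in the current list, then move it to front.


MTF encoding:
'b': index 0 in ['b', 'c', 'd', 'e'] -> ['b', 'c', 'd', 'e']
'd': index 2 in ['b', 'c', 'd', 'e'] -> ['d', 'b', 'c', 'e']
'e': index 3 in ['d', 'b', 'c', 'e'] -> ['e', 'd', 'b', 'c']
'e': index 0 in ['e', 'd', 'b', 'c'] -> ['e', 'd', 'b', 'c']
'b': index 2 in ['e', 'd', 'b', 'c'] -> ['b', 'e', 'd', 'c']
'd': index 2 in ['b', 'e', 'd', 'c'] -> ['d', 'b', 'e', 'c']
'b': index 1 in ['d', 'b', 'e', 'c'] -> ['b', 'd', 'e', 'c']
'd': index 1 in ['b', 'd', 'e', 'c'] -> ['d', 'b', 'e', 'c']
'c': index 3 in ['d', 'b', 'e', 'c'] -> ['c', 'd', 'b', 'e']
'c': index 0 in ['c', 'd', 'b', 'e'] -> ['c', 'd', 'b', 'e']
'c': index 0 in ['c', 'd', 'b', 'e'] -> ['c', 'd', 'b', 'e']


Output: [0, 2, 3, 0, 2, 2, 1, 1, 3, 0, 0]


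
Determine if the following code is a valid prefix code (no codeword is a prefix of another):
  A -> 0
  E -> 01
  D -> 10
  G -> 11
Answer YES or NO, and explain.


Checking each pair (does one codeword prefix another?):
  A='0' vs E='01': prefix -- VIOLATION

NO -- this is NOT a valid prefix code. A (0) is a prefix of E (01).


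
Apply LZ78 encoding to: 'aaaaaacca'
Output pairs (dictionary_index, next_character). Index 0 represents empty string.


LZ78 encoding steps:
Dictionary: {0: ''}
Step 1: w='' (idx 0), next='a' -> output (0, 'a'), add 'a' as idx 1
Step 2: w='a' (idx 1), next='a' -> output (1, 'a'), add 'aa' as idx 2
Step 3: w='aa' (idx 2), next='a' -> output (2, 'a'), add 'aaa' as idx 3
Step 4: w='' (idx 0), next='c' -> output (0, 'c'), add 'c' as idx 4
Step 5: w='c' (idx 4), next='a' -> output (4, 'a'), add 'ca' as idx 5


Encoded: [(0, 'a'), (1, 'a'), (2, 'a'), (0, 'c'), (4, 'a')]


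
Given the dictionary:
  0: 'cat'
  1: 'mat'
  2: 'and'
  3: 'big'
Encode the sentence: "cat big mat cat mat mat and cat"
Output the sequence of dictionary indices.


Look up each word in the dictionary:
  'cat' -> 0
  'big' -> 3
  'mat' -> 1
  'cat' -> 0
  'mat' -> 1
  'mat' -> 1
  'and' -> 2
  'cat' -> 0

Encoded: [0, 3, 1, 0, 1, 1, 2, 0]


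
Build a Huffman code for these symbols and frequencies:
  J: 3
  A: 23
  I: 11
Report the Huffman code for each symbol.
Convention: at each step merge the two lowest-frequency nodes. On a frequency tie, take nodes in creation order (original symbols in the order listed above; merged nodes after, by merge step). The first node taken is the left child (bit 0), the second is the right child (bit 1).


Huffman tree construction:
Step 1: Merge J(3) + I(11) = 14
Step 2: Merge (J+I)(14) + A(23) = 37
Read each symbol's code off the tree from the root (left child = 0, right child = 1).

Codes:
  J: 00 (length 2)
  A: 1 (length 1)
  I: 01 (length 2)
Average code length: 51/37 = 1.3784 bits/symbol


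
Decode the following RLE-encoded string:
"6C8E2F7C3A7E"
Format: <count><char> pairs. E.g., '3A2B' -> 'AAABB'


Expanding each <count><char> pair:
  6C -> 'CCCCCC'
  8E -> 'EEEEEEEE'
  2F -> 'FF'
  7C -> 'CCCCCCC'
  3A -> 'AAA'
  7E -> 'EEEEEEE'

Decoded = CCCCCCEEEEEEEEFFCCCCCCCAAAEEEEEEE


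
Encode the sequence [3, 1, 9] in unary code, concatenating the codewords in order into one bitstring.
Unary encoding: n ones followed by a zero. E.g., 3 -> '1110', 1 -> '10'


Encode each number as n ones followed by a terminating 0:
  3 -> 1110 (4 bits)
  1 -> 10 (2 bits)
  9 -> 1111111110 (10 bits)
Total length = 4 + 2 + 10 = 16 bits.

Unary([3, 1, 9]) = 1110101111111110 (16 bits)


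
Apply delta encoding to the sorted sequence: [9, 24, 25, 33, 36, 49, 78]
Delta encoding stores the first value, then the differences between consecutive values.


First value: 9
Deltas:
  24 - 9 = 15
  25 - 24 = 1
  33 - 25 = 8
  36 - 33 = 3
  49 - 36 = 13
  78 - 49 = 29


Delta encoded: [9, 15, 1, 8, 3, 13, 29]


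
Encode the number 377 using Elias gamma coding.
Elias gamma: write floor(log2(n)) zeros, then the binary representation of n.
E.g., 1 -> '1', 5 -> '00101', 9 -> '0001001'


num_bits = floor(log2(377)) + 1 = 9
leading_zeros = num_bits - 1 = 8
binary(377) = 101111001

Elias gamma(377) = '00000000' + '101111001' = 00000000101111001 (17 bits)


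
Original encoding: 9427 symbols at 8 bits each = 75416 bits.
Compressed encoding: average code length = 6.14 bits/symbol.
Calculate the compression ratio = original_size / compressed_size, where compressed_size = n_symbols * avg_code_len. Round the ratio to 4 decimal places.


original_size = n_symbols * orig_bits = 9427 * 8 = 75416 bits
compressed_size = n_symbols * avg_code_len = 9427 * 6.14 = 57881.78 bits
ratio = original_size / compressed_size = 75416 / 57881.78 = 1.3029

Compression ratio = 1.3029


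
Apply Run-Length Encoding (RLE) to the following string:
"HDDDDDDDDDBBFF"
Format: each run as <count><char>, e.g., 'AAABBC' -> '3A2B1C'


Scanning runs left to right:
  i=0: run of 'H' x 1 -> '1H'
  i=1: run of 'D' x 9 -> '9D'
  i=10: run of 'B' x 2 -> '2B'
  i=12: run of 'F' x 2 -> '2F'

RLE = 1H9D2B2F


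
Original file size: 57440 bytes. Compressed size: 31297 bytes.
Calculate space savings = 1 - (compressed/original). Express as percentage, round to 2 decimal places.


ratio = compressed/original = 31297/57440 = 0.544864
savings = 1 - ratio = 1 - 0.544864 = 0.455136
as a percentage: 0.455136 * 100 = 45.51%

Space savings = 1 - 31297/57440 = 45.51%


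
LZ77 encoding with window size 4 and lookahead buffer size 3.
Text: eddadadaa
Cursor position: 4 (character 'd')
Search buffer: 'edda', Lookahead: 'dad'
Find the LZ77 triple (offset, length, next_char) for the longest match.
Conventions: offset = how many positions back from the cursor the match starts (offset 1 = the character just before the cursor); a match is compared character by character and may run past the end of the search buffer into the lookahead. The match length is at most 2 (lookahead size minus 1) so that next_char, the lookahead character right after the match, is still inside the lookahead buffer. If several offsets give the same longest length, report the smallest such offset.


Try each offset into the search buffer:
  offset=1 (pos 3, char 'a'): match length 0
  offset=2 (pos 2, char 'd'): match length 2
  offset=3 (pos 1, char 'd'): match length 1
  offset=4 (pos 0, char 'e'): match length 0
Longest match has length 2 at offset 2.
next_char = character at position 4 + 2 = 6 -> 'd'

Best match: offset=2, length=2 (matching 'da' starting at position 2)
LZ77 triple: (2, 2, 'd')


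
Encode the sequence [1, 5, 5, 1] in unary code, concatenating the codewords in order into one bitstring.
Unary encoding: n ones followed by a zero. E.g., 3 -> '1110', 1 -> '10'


Encode each number as n ones followed by a terminating 0:
  1 -> 10 (2 bits)
  5 -> 111110 (6 bits)
  5 -> 111110 (6 bits)
  1 -> 10 (2 bits)
Total length = 2 + 6 + 6 + 2 = 16 bits.

Unary([1, 5, 5, 1]) = 1011111011111010 (16 bits)


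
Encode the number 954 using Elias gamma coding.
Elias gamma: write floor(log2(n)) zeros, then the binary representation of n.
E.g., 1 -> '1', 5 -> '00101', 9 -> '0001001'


num_bits = floor(log2(954)) + 1 = 10
leading_zeros = num_bits - 1 = 9
binary(954) = 1110111010

Elias gamma(954) = '000000000' + '1110111010' = 0000000001110111010 (19 bits)


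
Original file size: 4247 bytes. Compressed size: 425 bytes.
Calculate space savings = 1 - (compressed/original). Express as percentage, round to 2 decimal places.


ratio = compressed/original = 425/4247 = 0.100071
savings = 1 - ratio = 1 - 0.100071 = 0.899929
as a percentage: 0.899929 * 100 = 89.99%

Space savings = 1 - 425/4247 = 89.99%


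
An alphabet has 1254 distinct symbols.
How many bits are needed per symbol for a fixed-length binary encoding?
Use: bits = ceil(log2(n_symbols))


log2(1254) = 10.2923
Bracket: 2^10 = 1024 < 1254 <= 2^11 = 2048
So ceil(log2(1254)) = 11

bits = ceil(log2(1254)) = ceil(10.2923) = 11 bits


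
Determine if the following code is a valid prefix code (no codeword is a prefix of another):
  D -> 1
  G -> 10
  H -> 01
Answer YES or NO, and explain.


Checking each pair (does one codeword prefix another?):
  D='1' vs G='10': prefix -- VIOLATION

NO -- this is NOT a valid prefix code. D (1) is a prefix of G (10).
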